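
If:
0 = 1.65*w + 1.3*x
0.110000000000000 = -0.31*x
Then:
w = 0.28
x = -0.35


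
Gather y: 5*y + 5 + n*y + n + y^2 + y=n + y^2 + y*(n + 6) + 5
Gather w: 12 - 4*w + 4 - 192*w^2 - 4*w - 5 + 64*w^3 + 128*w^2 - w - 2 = 64*w^3 - 64*w^2 - 9*w + 9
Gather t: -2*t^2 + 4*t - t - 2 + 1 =-2*t^2 + 3*t - 1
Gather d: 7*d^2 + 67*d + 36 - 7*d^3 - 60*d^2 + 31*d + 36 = -7*d^3 - 53*d^2 + 98*d + 72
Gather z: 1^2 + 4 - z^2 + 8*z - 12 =-z^2 + 8*z - 7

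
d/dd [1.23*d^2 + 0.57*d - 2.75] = 2.46*d + 0.57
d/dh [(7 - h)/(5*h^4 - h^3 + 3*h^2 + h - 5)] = (-5*h^4 + h^3 - 3*h^2 - h + (h - 7)*(20*h^3 - 3*h^2 + 6*h + 1) + 5)/(5*h^4 - h^3 + 3*h^2 + h - 5)^2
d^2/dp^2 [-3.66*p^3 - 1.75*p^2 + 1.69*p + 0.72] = -21.96*p - 3.5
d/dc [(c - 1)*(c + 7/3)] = 2*c + 4/3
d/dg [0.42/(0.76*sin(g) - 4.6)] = -0.3192*cos(g)/(0.76*sin(g) - 4.6)^2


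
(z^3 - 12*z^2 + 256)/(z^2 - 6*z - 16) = (z^2 - 4*z - 32)/(z + 2)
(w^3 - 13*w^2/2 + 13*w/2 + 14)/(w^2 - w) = (2*w^3 - 13*w^2 + 13*w + 28)/(2*w*(w - 1))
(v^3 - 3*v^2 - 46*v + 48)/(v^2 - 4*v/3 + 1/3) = 3*(v^2 - 2*v - 48)/(3*v - 1)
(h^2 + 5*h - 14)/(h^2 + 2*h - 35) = (h - 2)/(h - 5)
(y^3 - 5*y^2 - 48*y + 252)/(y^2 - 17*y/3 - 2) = 3*(y^2 + y - 42)/(3*y + 1)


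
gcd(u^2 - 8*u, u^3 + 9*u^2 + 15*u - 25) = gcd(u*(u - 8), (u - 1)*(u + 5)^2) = 1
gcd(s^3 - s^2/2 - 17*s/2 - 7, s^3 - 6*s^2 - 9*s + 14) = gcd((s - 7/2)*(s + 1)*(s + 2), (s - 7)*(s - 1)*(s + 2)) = s + 2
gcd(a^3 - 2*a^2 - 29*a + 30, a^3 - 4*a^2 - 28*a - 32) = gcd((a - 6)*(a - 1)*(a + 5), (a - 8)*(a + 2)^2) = 1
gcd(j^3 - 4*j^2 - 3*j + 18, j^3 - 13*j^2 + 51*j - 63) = j^2 - 6*j + 9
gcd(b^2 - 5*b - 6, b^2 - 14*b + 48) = b - 6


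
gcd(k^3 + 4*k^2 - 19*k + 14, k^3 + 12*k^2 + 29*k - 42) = k^2 + 6*k - 7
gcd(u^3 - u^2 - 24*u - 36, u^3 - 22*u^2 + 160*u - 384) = u - 6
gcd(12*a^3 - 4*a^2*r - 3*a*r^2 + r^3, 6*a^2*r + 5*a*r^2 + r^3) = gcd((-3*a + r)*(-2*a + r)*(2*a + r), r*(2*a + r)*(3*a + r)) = 2*a + r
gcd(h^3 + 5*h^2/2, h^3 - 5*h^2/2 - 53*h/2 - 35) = h + 5/2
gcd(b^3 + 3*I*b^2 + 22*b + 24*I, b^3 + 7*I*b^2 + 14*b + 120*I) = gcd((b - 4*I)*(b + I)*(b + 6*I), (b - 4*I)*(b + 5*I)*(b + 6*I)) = b^2 + 2*I*b + 24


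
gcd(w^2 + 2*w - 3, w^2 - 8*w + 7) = w - 1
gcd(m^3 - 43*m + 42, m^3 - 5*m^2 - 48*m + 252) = m^2 + m - 42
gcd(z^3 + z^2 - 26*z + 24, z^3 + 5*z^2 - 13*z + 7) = z - 1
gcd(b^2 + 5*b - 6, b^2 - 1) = b - 1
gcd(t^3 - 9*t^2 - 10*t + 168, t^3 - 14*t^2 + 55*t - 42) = t^2 - 13*t + 42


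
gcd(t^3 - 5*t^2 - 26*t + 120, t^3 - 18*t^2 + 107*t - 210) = t - 6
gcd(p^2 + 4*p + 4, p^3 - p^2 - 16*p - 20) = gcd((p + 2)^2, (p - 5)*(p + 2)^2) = p^2 + 4*p + 4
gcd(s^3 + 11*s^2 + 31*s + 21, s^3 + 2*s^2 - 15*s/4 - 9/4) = s + 3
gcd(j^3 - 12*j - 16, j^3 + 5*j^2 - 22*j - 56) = j^2 - 2*j - 8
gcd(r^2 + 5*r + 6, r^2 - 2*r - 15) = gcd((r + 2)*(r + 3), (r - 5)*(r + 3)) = r + 3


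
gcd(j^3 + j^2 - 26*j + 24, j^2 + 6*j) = j + 6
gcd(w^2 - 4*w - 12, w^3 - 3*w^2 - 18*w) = w - 6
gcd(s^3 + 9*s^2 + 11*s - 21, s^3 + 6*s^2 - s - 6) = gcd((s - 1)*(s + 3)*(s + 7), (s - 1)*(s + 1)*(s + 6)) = s - 1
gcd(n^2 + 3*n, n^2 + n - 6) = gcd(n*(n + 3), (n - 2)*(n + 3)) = n + 3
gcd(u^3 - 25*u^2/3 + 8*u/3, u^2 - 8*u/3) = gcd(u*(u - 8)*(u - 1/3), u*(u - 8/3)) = u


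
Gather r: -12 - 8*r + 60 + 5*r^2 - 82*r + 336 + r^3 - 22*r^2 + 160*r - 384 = r^3 - 17*r^2 + 70*r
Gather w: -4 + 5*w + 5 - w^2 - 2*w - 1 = -w^2 + 3*w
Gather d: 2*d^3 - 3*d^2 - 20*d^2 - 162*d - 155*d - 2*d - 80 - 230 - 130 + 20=2*d^3 - 23*d^2 - 319*d - 420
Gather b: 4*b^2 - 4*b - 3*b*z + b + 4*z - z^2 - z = 4*b^2 + b*(-3*z - 3) - z^2 + 3*z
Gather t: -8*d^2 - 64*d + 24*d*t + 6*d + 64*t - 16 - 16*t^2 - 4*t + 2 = -8*d^2 - 58*d - 16*t^2 + t*(24*d + 60) - 14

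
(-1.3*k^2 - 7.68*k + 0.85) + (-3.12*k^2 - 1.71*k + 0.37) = -4.42*k^2 - 9.39*k + 1.22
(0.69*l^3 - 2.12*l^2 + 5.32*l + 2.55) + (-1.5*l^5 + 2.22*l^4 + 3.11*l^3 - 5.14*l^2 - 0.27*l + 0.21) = -1.5*l^5 + 2.22*l^4 + 3.8*l^3 - 7.26*l^2 + 5.05*l + 2.76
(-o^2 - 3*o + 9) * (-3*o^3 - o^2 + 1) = 3*o^5 + 10*o^4 - 24*o^3 - 10*o^2 - 3*o + 9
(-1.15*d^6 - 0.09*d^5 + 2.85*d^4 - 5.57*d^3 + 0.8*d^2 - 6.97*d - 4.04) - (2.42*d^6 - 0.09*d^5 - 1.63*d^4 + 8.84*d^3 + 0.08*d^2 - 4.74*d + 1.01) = -3.57*d^6 + 4.48*d^4 - 14.41*d^3 + 0.72*d^2 - 2.23*d - 5.05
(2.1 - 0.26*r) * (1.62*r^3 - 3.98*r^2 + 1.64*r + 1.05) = -0.4212*r^4 + 4.4368*r^3 - 8.7844*r^2 + 3.171*r + 2.205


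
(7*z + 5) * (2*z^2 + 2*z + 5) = 14*z^3 + 24*z^2 + 45*z + 25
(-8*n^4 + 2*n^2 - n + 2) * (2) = -16*n^4 + 4*n^2 - 2*n + 4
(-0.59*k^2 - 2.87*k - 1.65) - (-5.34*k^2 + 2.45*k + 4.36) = 4.75*k^2 - 5.32*k - 6.01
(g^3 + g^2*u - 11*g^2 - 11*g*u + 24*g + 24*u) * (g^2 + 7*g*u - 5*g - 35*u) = g^5 + 8*g^4*u - 16*g^4 + 7*g^3*u^2 - 128*g^3*u + 79*g^3 - 112*g^2*u^2 + 632*g^2*u - 120*g^2 + 553*g*u^2 - 960*g*u - 840*u^2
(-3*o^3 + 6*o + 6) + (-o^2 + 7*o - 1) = -3*o^3 - o^2 + 13*o + 5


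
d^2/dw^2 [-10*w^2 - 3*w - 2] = -20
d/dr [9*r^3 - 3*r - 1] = 27*r^2 - 3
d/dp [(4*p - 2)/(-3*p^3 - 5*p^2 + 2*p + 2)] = 2*(12*p^3 + p^2 - 10*p + 6)/(9*p^6 + 30*p^5 + 13*p^4 - 32*p^3 - 16*p^2 + 8*p + 4)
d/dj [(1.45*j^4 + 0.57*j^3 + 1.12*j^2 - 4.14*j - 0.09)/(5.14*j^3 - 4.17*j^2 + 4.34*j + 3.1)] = (7.453*j^6 - 12.093*j^5 + 10.7453*j^4 + 65.4868*j^3 - 5.7142*j^2 + 6.1934*j - 12.4434)/(26.4196*j^6 - 42.8676*j^5 + 62.0041*j^4 - 4.3276*j^3 - 7.0184*j^2 + 26.908*j + 9.61)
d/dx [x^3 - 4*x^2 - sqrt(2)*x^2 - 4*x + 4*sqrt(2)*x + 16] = 3*x^2 - 8*x - 2*sqrt(2)*x - 4 + 4*sqrt(2)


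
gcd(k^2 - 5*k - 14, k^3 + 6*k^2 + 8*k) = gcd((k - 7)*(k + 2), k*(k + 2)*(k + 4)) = k + 2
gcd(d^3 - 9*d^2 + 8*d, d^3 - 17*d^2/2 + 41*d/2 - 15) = 1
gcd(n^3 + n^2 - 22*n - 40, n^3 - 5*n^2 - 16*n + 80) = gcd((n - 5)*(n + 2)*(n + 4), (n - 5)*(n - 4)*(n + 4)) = n^2 - n - 20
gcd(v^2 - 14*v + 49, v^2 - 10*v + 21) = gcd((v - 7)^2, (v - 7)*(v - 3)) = v - 7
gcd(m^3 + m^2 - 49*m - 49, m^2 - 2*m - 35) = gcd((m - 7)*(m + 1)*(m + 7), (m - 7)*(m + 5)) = m - 7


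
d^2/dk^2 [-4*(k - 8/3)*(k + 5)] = -8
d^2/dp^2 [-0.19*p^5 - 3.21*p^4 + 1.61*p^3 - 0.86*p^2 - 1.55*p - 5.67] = -3.8*p^3 - 38.52*p^2 + 9.66*p - 1.72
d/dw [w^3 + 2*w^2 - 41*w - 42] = 3*w^2 + 4*w - 41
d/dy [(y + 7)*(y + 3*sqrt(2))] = 2*y + 3*sqrt(2) + 7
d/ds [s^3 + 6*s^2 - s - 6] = 3*s^2 + 12*s - 1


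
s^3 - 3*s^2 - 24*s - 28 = (s - 7)*(s + 2)^2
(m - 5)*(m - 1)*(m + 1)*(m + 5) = m^4 - 26*m^2 + 25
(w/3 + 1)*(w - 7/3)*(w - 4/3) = w^3/3 - 2*w^2/9 - 71*w/27 + 28/9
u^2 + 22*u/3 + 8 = (u + 4/3)*(u + 6)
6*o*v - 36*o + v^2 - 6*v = (6*o + v)*(v - 6)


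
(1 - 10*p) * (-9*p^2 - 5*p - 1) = 90*p^3 + 41*p^2 + 5*p - 1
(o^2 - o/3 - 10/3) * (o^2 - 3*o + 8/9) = o^4 - 10*o^3/3 - 13*o^2/9 + 262*o/27 - 80/27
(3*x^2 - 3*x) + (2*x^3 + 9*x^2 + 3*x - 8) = 2*x^3 + 12*x^2 - 8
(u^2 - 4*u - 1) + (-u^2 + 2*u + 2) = 1 - 2*u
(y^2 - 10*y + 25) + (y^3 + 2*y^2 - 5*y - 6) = y^3 + 3*y^2 - 15*y + 19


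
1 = 1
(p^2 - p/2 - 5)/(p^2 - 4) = (p - 5/2)/(p - 2)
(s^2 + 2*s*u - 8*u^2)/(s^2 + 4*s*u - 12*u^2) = (s + 4*u)/(s + 6*u)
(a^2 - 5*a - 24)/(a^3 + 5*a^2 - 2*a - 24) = (a - 8)/(a^2 + 2*a - 8)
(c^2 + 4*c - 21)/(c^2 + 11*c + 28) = (c - 3)/(c + 4)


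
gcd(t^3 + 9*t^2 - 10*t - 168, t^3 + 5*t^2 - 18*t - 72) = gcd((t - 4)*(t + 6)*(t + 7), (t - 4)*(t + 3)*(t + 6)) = t^2 + 2*t - 24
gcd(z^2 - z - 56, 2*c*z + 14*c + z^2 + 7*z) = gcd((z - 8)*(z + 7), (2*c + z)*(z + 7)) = z + 7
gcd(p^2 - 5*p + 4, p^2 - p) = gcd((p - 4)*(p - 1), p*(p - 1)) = p - 1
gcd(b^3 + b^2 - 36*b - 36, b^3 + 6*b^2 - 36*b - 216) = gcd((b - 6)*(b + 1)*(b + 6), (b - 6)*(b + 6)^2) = b^2 - 36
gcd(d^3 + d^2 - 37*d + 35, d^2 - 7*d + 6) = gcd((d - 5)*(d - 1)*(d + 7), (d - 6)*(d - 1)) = d - 1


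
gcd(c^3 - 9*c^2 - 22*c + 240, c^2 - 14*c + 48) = c^2 - 14*c + 48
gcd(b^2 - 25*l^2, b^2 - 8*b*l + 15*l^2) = b - 5*l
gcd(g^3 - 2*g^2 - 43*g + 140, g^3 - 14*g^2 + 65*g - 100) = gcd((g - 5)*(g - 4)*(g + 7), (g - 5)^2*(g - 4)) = g^2 - 9*g + 20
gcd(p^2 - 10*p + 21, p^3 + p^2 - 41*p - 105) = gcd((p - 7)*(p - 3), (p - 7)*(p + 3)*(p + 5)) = p - 7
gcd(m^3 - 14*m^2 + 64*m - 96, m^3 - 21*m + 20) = m - 4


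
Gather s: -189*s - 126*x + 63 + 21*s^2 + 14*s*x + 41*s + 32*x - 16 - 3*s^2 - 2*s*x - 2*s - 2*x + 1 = 18*s^2 + s*(12*x - 150) - 96*x + 48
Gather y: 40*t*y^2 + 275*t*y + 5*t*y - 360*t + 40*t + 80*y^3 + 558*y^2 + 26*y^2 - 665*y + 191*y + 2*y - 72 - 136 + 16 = -320*t + 80*y^3 + y^2*(40*t + 584) + y*(280*t - 472) - 192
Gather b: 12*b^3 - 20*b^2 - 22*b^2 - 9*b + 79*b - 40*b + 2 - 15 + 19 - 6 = 12*b^3 - 42*b^2 + 30*b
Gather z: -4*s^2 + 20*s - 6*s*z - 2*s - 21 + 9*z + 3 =-4*s^2 + 18*s + z*(9 - 6*s) - 18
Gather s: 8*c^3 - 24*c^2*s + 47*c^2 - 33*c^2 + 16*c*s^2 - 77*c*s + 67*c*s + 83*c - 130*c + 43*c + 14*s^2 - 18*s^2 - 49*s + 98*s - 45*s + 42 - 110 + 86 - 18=8*c^3 + 14*c^2 - 4*c + s^2*(16*c - 4) + s*(-24*c^2 - 10*c + 4)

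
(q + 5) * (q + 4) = q^2 + 9*q + 20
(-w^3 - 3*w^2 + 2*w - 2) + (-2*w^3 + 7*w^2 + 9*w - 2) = -3*w^3 + 4*w^2 + 11*w - 4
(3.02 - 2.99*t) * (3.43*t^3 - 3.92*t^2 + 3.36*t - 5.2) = -10.2557*t^4 + 22.0794*t^3 - 21.8848*t^2 + 25.6952*t - 15.704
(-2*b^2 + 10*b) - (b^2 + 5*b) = -3*b^2 + 5*b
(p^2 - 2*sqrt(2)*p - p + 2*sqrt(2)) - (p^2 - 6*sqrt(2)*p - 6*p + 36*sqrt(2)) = 5*p + 4*sqrt(2)*p - 34*sqrt(2)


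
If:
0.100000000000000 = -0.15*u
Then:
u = -0.67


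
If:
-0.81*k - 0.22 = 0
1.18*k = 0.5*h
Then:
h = -0.64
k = -0.27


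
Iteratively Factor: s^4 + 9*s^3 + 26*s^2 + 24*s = (s)*(s^3 + 9*s^2 + 26*s + 24) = s*(s + 4)*(s^2 + 5*s + 6) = s*(s + 2)*(s + 4)*(s + 3)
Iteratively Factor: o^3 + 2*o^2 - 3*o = (o)*(o^2 + 2*o - 3) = o*(o + 3)*(o - 1)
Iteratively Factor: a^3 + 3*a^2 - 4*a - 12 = (a + 3)*(a^2 - 4) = (a - 2)*(a + 3)*(a + 2)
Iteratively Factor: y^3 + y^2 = (y + 1)*(y^2) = y*(y + 1)*(y)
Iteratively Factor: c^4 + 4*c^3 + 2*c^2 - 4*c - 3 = (c + 1)*(c^3 + 3*c^2 - c - 3) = (c + 1)*(c + 3)*(c^2 - 1) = (c + 1)^2*(c + 3)*(c - 1)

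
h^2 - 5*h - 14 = (h - 7)*(h + 2)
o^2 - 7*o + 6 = (o - 6)*(o - 1)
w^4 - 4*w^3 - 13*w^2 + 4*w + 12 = (w - 6)*(w - 1)*(w + 1)*(w + 2)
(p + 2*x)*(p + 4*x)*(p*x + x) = p^3*x + 6*p^2*x^2 + p^2*x + 8*p*x^3 + 6*p*x^2 + 8*x^3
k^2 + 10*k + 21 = (k + 3)*(k + 7)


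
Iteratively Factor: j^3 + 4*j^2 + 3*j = (j + 1)*(j^2 + 3*j) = j*(j + 1)*(j + 3)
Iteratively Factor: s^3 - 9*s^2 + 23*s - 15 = (s - 5)*(s^2 - 4*s + 3) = (s - 5)*(s - 3)*(s - 1)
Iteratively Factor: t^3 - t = (t)*(t^2 - 1) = t*(t - 1)*(t + 1)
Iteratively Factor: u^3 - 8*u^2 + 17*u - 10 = (u - 2)*(u^2 - 6*u + 5) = (u - 2)*(u - 1)*(u - 5)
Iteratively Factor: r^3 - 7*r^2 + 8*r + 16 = (r + 1)*(r^2 - 8*r + 16) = (r - 4)*(r + 1)*(r - 4)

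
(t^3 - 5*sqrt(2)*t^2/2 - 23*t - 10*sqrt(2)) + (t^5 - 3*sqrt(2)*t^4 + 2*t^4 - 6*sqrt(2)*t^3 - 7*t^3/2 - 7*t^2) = t^5 - 3*sqrt(2)*t^4 + 2*t^4 - 6*sqrt(2)*t^3 - 5*t^3/2 - 7*t^2 - 5*sqrt(2)*t^2/2 - 23*t - 10*sqrt(2)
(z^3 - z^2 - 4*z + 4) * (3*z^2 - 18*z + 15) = 3*z^5 - 21*z^4 + 21*z^3 + 69*z^2 - 132*z + 60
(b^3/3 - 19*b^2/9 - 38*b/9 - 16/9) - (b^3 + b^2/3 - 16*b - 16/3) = -2*b^3/3 - 22*b^2/9 + 106*b/9 + 32/9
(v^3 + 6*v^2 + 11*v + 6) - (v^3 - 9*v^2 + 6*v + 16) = 15*v^2 + 5*v - 10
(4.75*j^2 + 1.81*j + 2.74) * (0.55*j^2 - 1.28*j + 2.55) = 2.6125*j^4 - 5.0845*j^3 + 11.3027*j^2 + 1.1083*j + 6.987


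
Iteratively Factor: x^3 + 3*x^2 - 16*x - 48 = (x + 3)*(x^2 - 16) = (x - 4)*(x + 3)*(x + 4)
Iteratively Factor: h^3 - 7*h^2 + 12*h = (h - 3)*(h^2 - 4*h) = h*(h - 3)*(h - 4)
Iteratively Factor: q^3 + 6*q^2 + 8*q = (q)*(q^2 + 6*q + 8) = q*(q + 2)*(q + 4)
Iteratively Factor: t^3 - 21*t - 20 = (t + 4)*(t^2 - 4*t - 5) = (t - 5)*(t + 4)*(t + 1)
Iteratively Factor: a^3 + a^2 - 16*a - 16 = (a + 4)*(a^2 - 3*a - 4) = (a - 4)*(a + 4)*(a + 1)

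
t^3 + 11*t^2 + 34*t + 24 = (t + 1)*(t + 4)*(t + 6)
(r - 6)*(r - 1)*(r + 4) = r^3 - 3*r^2 - 22*r + 24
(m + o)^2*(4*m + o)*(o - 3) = 4*m^3*o - 12*m^3 + 9*m^2*o^2 - 27*m^2*o + 6*m*o^3 - 18*m*o^2 + o^4 - 3*o^3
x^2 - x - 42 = (x - 7)*(x + 6)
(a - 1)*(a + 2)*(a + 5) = a^3 + 6*a^2 + 3*a - 10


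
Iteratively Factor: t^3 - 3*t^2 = (t - 3)*(t^2) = t*(t - 3)*(t)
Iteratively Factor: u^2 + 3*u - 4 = (u - 1)*(u + 4)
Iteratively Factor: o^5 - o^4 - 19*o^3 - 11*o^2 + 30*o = (o)*(o^4 - o^3 - 19*o^2 - 11*o + 30) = o*(o + 3)*(o^3 - 4*o^2 - 7*o + 10) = o*(o + 2)*(o + 3)*(o^2 - 6*o + 5) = o*(o - 1)*(o + 2)*(o + 3)*(o - 5)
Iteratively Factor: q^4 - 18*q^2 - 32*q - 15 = (q - 5)*(q^3 + 5*q^2 + 7*q + 3) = (q - 5)*(q + 3)*(q^2 + 2*q + 1) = (q - 5)*(q + 1)*(q + 3)*(q + 1)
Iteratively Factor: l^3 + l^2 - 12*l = (l)*(l^2 + l - 12) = l*(l - 3)*(l + 4)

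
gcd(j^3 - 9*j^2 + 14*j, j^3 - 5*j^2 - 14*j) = j^2 - 7*j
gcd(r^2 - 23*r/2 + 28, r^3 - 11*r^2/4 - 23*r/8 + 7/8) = r - 7/2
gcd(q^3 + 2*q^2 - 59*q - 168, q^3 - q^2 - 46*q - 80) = q - 8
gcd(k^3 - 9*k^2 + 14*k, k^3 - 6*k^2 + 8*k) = k^2 - 2*k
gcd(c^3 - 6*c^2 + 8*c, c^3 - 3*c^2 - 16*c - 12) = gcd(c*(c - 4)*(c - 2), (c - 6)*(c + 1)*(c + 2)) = 1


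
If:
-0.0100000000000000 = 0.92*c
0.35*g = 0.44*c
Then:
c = -0.01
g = -0.01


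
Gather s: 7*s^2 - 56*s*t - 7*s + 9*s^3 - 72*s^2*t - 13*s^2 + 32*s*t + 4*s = 9*s^3 + s^2*(-72*t - 6) + s*(-24*t - 3)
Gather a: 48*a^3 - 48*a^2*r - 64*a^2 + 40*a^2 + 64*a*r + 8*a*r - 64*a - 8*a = 48*a^3 + a^2*(-48*r - 24) + a*(72*r - 72)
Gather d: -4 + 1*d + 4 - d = 0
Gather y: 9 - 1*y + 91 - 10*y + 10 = 110 - 11*y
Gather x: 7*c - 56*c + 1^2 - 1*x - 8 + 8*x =-49*c + 7*x - 7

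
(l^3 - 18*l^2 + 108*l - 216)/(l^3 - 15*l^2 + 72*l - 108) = (l - 6)/(l - 3)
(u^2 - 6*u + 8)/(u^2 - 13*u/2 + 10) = 2*(u - 2)/(2*u - 5)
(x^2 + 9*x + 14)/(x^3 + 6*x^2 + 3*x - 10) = (x + 7)/(x^2 + 4*x - 5)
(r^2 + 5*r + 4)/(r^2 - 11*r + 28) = (r^2 + 5*r + 4)/(r^2 - 11*r + 28)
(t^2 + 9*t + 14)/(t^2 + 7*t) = (t + 2)/t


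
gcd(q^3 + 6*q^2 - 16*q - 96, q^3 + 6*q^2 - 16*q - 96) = q^3 + 6*q^2 - 16*q - 96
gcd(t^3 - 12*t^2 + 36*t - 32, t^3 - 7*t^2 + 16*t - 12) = t^2 - 4*t + 4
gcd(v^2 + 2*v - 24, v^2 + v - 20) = v - 4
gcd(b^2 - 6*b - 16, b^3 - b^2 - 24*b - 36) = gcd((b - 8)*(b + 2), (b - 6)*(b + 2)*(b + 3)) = b + 2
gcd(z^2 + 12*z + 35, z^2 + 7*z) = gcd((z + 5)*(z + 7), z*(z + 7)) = z + 7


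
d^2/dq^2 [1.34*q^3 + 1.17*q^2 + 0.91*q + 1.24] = 8.04*q + 2.34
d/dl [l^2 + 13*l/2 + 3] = 2*l + 13/2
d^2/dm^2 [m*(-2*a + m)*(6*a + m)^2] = 24*a^2 + 60*a*m + 12*m^2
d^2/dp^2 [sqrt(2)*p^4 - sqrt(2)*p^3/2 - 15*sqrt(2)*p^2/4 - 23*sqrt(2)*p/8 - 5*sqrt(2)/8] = sqrt(2)*(12*p^2 - 3*p - 15/2)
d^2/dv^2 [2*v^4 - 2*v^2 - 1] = 24*v^2 - 4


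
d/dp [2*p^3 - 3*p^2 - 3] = 6*p*(p - 1)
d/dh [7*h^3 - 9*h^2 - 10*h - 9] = 21*h^2 - 18*h - 10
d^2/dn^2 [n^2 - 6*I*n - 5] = 2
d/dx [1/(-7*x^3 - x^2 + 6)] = x*(21*x + 2)/(7*x^3 + x^2 - 6)^2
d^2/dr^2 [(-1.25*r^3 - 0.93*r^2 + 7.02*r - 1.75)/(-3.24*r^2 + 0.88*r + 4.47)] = (1.4210854715202e-14*r^5 + 7.105427357601e-15*r^4 - 103.940072*r^3 + 220.540824*r^2 - 490.096386*r + 145.792418)/(34.012224*r^6 - 27.713664*r^5 - 133.245648*r^4 + 75.787712*r^3 + 183.829644*r^2 - 52.749576*r - 89.314623)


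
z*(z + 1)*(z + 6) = z^3 + 7*z^2 + 6*z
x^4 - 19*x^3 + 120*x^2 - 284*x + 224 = (x - 8)*(x - 7)*(x - 2)^2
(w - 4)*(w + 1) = w^2 - 3*w - 4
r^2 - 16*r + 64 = (r - 8)^2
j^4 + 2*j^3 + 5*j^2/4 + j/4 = j*(j + 1/2)^2*(j + 1)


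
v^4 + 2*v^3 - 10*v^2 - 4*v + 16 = (v - 2)*(v + 4)*(v - sqrt(2))*(v + sqrt(2))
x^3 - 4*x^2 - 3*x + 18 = (x - 3)^2*(x + 2)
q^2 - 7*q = q*(q - 7)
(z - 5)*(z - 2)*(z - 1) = z^3 - 8*z^2 + 17*z - 10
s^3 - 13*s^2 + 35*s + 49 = (s - 7)^2*(s + 1)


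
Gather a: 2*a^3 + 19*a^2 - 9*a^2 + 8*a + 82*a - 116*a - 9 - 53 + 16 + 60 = 2*a^3 + 10*a^2 - 26*a + 14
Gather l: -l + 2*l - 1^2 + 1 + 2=l + 2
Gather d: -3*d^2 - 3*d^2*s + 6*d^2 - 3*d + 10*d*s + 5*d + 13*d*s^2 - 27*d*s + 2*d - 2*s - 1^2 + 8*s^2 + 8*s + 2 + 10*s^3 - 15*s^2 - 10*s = d^2*(3 - 3*s) + d*(13*s^2 - 17*s + 4) + 10*s^3 - 7*s^2 - 4*s + 1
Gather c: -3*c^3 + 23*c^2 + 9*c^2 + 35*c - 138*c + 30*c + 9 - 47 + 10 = -3*c^3 + 32*c^2 - 73*c - 28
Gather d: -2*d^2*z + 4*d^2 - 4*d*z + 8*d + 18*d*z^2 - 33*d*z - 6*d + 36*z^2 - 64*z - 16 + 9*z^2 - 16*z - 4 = d^2*(4 - 2*z) + d*(18*z^2 - 37*z + 2) + 45*z^2 - 80*z - 20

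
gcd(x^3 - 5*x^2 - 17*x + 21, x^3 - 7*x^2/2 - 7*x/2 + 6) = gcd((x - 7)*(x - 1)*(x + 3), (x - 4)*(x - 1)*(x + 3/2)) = x - 1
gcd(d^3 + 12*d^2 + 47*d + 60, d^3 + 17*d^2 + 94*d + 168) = d + 4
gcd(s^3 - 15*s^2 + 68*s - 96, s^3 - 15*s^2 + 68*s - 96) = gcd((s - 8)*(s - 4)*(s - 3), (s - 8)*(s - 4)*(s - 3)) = s^3 - 15*s^2 + 68*s - 96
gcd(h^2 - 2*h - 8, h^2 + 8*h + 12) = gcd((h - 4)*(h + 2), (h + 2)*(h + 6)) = h + 2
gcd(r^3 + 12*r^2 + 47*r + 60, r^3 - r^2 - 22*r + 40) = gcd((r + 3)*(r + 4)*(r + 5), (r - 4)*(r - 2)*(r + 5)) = r + 5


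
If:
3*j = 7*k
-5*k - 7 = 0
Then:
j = -49/15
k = -7/5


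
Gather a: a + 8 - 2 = a + 6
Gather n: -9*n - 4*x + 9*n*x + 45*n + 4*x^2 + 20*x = n*(9*x + 36) + 4*x^2 + 16*x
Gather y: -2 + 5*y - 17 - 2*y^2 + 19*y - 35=-2*y^2 + 24*y - 54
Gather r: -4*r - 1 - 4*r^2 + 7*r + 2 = -4*r^2 + 3*r + 1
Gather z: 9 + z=z + 9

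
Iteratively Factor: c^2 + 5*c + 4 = (c + 4)*(c + 1)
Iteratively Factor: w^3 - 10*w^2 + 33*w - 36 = (w - 3)*(w^2 - 7*w + 12) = (w - 3)^2*(w - 4)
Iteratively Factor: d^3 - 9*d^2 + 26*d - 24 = (d - 2)*(d^2 - 7*d + 12) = (d - 4)*(d - 2)*(d - 3)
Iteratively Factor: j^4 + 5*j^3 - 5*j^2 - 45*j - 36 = (j + 1)*(j^3 + 4*j^2 - 9*j - 36) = (j + 1)*(j + 4)*(j^2 - 9) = (j - 3)*(j + 1)*(j + 4)*(j + 3)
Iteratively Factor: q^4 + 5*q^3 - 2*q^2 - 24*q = (q + 4)*(q^3 + q^2 - 6*q) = (q + 3)*(q + 4)*(q^2 - 2*q) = (q - 2)*(q + 3)*(q + 4)*(q)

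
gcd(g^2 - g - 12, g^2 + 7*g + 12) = g + 3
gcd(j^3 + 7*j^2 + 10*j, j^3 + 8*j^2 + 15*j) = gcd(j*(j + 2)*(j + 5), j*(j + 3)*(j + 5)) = j^2 + 5*j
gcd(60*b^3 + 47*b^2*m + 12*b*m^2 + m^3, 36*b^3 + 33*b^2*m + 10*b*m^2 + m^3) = 12*b^2 + 7*b*m + m^2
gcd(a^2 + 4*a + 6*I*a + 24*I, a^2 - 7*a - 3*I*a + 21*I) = 1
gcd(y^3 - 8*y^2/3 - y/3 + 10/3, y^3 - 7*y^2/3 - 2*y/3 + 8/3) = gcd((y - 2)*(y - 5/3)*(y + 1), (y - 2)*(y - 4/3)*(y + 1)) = y^2 - y - 2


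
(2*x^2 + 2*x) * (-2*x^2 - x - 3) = -4*x^4 - 6*x^3 - 8*x^2 - 6*x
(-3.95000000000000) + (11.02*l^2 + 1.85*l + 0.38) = 11.02*l^2 + 1.85*l - 3.57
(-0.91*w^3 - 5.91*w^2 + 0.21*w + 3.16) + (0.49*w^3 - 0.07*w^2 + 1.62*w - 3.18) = -0.42*w^3 - 5.98*w^2 + 1.83*w - 0.02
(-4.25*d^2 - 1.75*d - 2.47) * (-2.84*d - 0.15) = 12.07*d^3 + 5.6075*d^2 + 7.2773*d + 0.3705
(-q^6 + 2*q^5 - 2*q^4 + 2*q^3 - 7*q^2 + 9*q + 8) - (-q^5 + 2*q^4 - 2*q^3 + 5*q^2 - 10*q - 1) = -q^6 + 3*q^5 - 4*q^4 + 4*q^3 - 12*q^2 + 19*q + 9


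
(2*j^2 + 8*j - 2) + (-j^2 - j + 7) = j^2 + 7*j + 5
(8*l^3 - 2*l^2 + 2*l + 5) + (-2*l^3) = 6*l^3 - 2*l^2 + 2*l + 5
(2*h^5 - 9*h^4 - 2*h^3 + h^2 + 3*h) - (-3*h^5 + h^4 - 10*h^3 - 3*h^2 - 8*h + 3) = 5*h^5 - 10*h^4 + 8*h^3 + 4*h^2 + 11*h - 3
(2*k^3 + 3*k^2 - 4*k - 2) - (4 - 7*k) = 2*k^3 + 3*k^2 + 3*k - 6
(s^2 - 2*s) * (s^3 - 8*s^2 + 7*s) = s^5 - 10*s^4 + 23*s^3 - 14*s^2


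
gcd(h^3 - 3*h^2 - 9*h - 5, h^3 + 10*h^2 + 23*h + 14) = h + 1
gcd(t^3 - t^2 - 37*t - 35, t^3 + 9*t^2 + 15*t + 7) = t + 1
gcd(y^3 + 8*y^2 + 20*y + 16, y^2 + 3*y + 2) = y + 2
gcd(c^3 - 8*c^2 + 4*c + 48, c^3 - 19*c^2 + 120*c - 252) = c - 6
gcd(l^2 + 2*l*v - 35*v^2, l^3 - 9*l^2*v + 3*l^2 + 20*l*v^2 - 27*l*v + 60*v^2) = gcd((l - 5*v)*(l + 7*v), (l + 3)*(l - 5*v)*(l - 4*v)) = -l + 5*v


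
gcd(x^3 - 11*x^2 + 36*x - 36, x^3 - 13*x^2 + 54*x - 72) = x^2 - 9*x + 18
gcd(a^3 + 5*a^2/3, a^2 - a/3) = a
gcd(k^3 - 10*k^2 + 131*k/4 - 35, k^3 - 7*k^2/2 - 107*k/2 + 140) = k - 5/2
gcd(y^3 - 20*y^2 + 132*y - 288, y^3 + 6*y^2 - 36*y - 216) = y - 6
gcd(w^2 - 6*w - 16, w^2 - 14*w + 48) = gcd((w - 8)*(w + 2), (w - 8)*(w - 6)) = w - 8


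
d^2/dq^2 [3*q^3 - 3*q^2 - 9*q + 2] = 18*q - 6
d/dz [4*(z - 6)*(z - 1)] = 8*z - 28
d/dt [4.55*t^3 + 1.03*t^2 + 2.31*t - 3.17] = 13.65*t^2 + 2.06*t + 2.31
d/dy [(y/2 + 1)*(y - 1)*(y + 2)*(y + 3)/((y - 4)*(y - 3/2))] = (4*y^5 - 21*y^4 - 84*y^3 + 125*y^2 + 264*y - 180)/(4*y^4 - 44*y^3 + 169*y^2 - 264*y + 144)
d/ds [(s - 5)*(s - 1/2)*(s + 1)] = 3*s^2 - 9*s - 3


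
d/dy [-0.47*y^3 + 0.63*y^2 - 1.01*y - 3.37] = -1.41*y^2 + 1.26*y - 1.01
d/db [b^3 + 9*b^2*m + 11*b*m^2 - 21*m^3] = 3*b^2 + 18*b*m + 11*m^2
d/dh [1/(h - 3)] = -1/(h - 3)^2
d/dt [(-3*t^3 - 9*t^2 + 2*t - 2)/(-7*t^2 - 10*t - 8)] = (21*t^4 + 60*t^3 + 176*t^2 + 116*t - 36)/(49*t^4 + 140*t^3 + 212*t^2 + 160*t + 64)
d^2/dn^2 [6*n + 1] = 0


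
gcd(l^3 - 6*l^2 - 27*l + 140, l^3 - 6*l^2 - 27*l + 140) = l^3 - 6*l^2 - 27*l + 140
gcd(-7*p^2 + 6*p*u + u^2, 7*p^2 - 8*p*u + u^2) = p - u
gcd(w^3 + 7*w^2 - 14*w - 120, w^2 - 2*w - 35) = w + 5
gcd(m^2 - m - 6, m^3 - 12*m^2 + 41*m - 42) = m - 3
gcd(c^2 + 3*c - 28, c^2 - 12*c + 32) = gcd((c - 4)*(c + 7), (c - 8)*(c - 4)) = c - 4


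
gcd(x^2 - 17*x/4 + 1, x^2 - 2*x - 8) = x - 4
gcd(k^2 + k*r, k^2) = k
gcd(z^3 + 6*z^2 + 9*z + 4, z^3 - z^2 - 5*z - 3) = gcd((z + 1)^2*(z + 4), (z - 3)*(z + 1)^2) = z^2 + 2*z + 1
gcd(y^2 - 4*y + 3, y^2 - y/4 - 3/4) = y - 1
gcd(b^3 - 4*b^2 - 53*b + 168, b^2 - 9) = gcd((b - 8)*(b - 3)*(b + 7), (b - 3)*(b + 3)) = b - 3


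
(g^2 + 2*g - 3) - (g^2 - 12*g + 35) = 14*g - 38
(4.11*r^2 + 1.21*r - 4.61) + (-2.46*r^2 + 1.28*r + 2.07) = 1.65*r^2 + 2.49*r - 2.54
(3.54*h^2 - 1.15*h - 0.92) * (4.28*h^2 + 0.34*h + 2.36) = 15.1512*h^4 - 3.7184*h^3 + 4.0258*h^2 - 3.0268*h - 2.1712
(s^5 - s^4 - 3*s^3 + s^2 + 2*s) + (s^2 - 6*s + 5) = s^5 - s^4 - 3*s^3 + 2*s^2 - 4*s + 5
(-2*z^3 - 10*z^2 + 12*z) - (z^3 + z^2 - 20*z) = -3*z^3 - 11*z^2 + 32*z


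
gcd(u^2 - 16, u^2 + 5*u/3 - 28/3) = u + 4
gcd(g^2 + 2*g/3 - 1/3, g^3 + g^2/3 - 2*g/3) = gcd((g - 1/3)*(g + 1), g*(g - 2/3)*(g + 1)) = g + 1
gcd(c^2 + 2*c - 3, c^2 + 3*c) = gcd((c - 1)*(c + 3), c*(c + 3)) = c + 3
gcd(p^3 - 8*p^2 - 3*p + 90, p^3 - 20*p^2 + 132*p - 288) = p - 6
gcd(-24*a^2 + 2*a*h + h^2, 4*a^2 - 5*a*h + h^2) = 4*a - h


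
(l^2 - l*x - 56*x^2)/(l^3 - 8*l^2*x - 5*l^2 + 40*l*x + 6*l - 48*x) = (l + 7*x)/(l^2 - 5*l + 6)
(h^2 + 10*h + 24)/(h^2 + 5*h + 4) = (h + 6)/(h + 1)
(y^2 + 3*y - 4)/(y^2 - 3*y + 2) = (y + 4)/(y - 2)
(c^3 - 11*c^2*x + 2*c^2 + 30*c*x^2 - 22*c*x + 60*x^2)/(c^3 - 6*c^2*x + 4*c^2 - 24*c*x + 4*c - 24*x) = (c - 5*x)/(c + 2)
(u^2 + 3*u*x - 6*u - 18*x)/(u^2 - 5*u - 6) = (u + 3*x)/(u + 1)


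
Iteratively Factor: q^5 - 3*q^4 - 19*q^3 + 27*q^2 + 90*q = (q + 2)*(q^4 - 5*q^3 - 9*q^2 + 45*q) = (q - 5)*(q + 2)*(q^3 - 9*q) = (q - 5)*(q + 2)*(q + 3)*(q^2 - 3*q) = q*(q - 5)*(q + 2)*(q + 3)*(q - 3)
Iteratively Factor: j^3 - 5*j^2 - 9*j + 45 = (j - 5)*(j^2 - 9) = (j - 5)*(j + 3)*(j - 3)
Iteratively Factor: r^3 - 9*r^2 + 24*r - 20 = (r - 2)*(r^2 - 7*r + 10) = (r - 5)*(r - 2)*(r - 2)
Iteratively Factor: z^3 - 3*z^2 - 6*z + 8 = (z - 1)*(z^2 - 2*z - 8) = (z - 4)*(z - 1)*(z + 2)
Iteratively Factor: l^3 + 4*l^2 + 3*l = (l)*(l^2 + 4*l + 3) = l*(l + 3)*(l + 1)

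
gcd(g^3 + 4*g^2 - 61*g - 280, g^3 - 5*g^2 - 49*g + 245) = g + 7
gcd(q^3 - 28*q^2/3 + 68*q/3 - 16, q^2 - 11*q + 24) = 1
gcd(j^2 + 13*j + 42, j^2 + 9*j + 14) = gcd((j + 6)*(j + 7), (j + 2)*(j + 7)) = j + 7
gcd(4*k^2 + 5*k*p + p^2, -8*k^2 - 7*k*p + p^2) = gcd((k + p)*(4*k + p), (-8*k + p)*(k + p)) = k + p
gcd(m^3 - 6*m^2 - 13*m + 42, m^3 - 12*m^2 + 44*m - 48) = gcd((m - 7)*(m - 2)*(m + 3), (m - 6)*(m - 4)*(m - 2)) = m - 2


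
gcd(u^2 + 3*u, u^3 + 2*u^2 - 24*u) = u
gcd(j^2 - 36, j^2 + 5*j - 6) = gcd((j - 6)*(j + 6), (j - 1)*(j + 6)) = j + 6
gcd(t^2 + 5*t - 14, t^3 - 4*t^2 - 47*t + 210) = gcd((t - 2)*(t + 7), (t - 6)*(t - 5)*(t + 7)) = t + 7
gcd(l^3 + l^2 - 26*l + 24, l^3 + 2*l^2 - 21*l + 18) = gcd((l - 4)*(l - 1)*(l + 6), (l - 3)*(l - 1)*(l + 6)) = l^2 + 5*l - 6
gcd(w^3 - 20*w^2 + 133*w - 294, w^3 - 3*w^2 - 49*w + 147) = w - 7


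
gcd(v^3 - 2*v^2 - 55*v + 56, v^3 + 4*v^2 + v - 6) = v - 1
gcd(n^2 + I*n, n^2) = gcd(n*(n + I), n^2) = n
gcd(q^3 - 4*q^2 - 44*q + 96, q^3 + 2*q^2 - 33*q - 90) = 1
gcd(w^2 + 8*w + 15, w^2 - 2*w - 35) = w + 5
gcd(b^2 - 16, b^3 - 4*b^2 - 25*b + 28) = b + 4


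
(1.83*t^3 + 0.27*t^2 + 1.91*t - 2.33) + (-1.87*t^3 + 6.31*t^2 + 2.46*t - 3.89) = -0.04*t^3 + 6.58*t^2 + 4.37*t - 6.22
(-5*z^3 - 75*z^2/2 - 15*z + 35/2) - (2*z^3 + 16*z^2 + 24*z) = -7*z^3 - 107*z^2/2 - 39*z + 35/2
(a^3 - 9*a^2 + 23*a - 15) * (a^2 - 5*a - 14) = a^5 - 14*a^4 + 54*a^3 - 4*a^2 - 247*a + 210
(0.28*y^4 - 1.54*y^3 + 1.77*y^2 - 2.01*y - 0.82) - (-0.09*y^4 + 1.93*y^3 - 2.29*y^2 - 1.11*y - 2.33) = 0.37*y^4 - 3.47*y^3 + 4.06*y^2 - 0.9*y + 1.51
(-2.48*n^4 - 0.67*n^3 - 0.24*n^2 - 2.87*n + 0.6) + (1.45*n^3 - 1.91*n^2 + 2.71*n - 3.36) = -2.48*n^4 + 0.78*n^3 - 2.15*n^2 - 0.16*n - 2.76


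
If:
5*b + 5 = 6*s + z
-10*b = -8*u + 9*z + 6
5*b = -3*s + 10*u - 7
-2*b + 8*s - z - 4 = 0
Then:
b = -160/399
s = 353/798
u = 1009/1596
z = 136/399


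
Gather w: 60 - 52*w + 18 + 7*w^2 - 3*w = 7*w^2 - 55*w + 78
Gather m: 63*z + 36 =63*z + 36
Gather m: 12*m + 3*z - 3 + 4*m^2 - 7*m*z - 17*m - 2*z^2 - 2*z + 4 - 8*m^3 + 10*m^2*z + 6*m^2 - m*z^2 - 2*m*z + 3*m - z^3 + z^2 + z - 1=-8*m^3 + m^2*(10*z + 10) + m*(-z^2 - 9*z - 2) - z^3 - z^2 + 2*z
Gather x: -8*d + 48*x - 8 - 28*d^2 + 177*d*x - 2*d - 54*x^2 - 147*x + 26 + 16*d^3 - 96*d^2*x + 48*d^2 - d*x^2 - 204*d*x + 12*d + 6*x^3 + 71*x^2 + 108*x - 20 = 16*d^3 + 20*d^2 + 2*d + 6*x^3 + x^2*(17 - d) + x*(-96*d^2 - 27*d + 9) - 2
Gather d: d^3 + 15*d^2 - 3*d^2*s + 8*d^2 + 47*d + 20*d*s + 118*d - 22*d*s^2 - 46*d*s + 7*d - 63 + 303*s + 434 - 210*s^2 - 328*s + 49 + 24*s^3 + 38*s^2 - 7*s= d^3 + d^2*(23 - 3*s) + d*(-22*s^2 - 26*s + 172) + 24*s^3 - 172*s^2 - 32*s + 420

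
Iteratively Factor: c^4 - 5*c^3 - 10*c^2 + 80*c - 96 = (c - 4)*(c^3 - c^2 - 14*c + 24) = (c - 4)*(c - 3)*(c^2 + 2*c - 8) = (c - 4)*(c - 3)*(c + 4)*(c - 2)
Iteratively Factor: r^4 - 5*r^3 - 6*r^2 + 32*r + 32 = (r + 1)*(r^3 - 6*r^2 + 32) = (r + 1)*(r + 2)*(r^2 - 8*r + 16) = (r - 4)*(r + 1)*(r + 2)*(r - 4)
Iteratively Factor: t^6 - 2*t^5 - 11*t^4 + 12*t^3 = (t)*(t^5 - 2*t^4 - 11*t^3 + 12*t^2) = t^2*(t^4 - 2*t^3 - 11*t^2 + 12*t) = t^3*(t^3 - 2*t^2 - 11*t + 12) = t^3*(t - 1)*(t^2 - t - 12) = t^3*(t - 4)*(t - 1)*(t + 3)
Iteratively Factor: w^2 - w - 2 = (w - 2)*(w + 1)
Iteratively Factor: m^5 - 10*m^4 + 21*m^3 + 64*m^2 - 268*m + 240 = (m - 4)*(m^4 - 6*m^3 - 3*m^2 + 52*m - 60) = (m - 4)*(m + 3)*(m^3 - 9*m^2 + 24*m - 20) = (m - 5)*(m - 4)*(m + 3)*(m^2 - 4*m + 4) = (m - 5)*(m - 4)*(m - 2)*(m + 3)*(m - 2)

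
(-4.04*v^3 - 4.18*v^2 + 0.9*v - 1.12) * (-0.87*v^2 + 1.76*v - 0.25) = 3.5148*v^5 - 3.4738*v^4 - 7.1298*v^3 + 3.6034*v^2 - 2.1962*v + 0.28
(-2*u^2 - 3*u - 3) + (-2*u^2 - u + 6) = -4*u^2 - 4*u + 3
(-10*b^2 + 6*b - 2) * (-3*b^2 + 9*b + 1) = 30*b^4 - 108*b^3 + 50*b^2 - 12*b - 2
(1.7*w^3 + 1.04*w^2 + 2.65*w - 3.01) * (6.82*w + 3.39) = 11.594*w^4 + 12.8558*w^3 + 21.5986*w^2 - 11.5447*w - 10.2039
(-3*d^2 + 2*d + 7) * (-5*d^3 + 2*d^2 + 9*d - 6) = 15*d^5 - 16*d^4 - 58*d^3 + 50*d^2 + 51*d - 42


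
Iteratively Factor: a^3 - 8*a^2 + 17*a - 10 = (a - 2)*(a^2 - 6*a + 5) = (a - 2)*(a - 1)*(a - 5)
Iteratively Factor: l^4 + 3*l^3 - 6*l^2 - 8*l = (l - 2)*(l^3 + 5*l^2 + 4*l) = l*(l - 2)*(l^2 + 5*l + 4) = l*(l - 2)*(l + 1)*(l + 4)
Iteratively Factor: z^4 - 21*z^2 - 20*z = (z)*(z^3 - 21*z - 20) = z*(z + 4)*(z^2 - 4*z - 5) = z*(z - 5)*(z + 4)*(z + 1)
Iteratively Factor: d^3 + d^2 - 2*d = (d)*(d^2 + d - 2) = d*(d - 1)*(d + 2)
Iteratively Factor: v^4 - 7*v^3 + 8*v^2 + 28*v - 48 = (v + 2)*(v^3 - 9*v^2 + 26*v - 24) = (v - 3)*(v + 2)*(v^2 - 6*v + 8) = (v - 4)*(v - 3)*(v + 2)*(v - 2)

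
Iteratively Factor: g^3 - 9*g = (g + 3)*(g^2 - 3*g) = g*(g + 3)*(g - 3)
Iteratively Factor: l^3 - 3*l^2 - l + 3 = (l + 1)*(l^2 - 4*l + 3) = (l - 3)*(l + 1)*(l - 1)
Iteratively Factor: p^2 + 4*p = (p + 4)*(p)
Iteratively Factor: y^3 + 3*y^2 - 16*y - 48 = (y - 4)*(y^2 + 7*y + 12) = (y - 4)*(y + 3)*(y + 4)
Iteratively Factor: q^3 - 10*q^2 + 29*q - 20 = (q - 5)*(q^2 - 5*q + 4) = (q - 5)*(q - 4)*(q - 1)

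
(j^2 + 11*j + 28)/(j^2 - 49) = (j + 4)/(j - 7)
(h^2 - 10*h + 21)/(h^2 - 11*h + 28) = (h - 3)/(h - 4)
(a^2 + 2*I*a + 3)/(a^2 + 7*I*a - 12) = (a - I)/(a + 4*I)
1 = 1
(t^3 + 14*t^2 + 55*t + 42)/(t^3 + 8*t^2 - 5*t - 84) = (t^2 + 7*t + 6)/(t^2 + t - 12)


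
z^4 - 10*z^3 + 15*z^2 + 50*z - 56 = (z - 7)*(z - 4)*(z - 1)*(z + 2)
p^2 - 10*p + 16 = (p - 8)*(p - 2)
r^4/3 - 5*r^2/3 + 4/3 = (r/3 + 1/3)*(r - 2)*(r - 1)*(r + 2)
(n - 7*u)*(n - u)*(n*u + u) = n^3*u - 8*n^2*u^2 + n^2*u + 7*n*u^3 - 8*n*u^2 + 7*u^3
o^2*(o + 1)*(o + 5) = o^4 + 6*o^3 + 5*o^2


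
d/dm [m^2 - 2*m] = 2*m - 2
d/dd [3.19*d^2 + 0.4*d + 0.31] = 6.38*d + 0.4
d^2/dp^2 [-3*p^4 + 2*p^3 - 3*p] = 12*p*(1 - 3*p)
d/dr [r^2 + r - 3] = 2*r + 1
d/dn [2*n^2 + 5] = 4*n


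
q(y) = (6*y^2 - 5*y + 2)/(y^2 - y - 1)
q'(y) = (1 - 2*y)*(6*y^2 - 5*y + 2)/(y^2 - y - 1)^2 + (12*y - 5)/(y^2 - y - 1) = (-y^2 - 16*y + 7)/(y^4 - 2*y^3 - y^2 + 2*y + 1)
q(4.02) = 7.08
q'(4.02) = -0.59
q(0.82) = -1.69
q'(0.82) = -5.16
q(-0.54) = -38.30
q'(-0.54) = 541.23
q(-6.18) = 6.04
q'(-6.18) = 0.04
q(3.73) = 7.28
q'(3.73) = -0.79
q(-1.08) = 11.55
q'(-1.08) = 14.88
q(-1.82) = 7.50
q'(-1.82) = 1.92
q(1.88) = 21.10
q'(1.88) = -62.15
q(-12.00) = 5.97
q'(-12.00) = 0.00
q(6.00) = 6.48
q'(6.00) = -0.15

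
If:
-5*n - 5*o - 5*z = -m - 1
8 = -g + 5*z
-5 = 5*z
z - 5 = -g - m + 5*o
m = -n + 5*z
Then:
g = -13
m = -10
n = 5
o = -29/5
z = -1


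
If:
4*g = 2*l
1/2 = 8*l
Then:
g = 1/32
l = 1/16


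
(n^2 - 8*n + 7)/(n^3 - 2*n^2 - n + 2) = (n - 7)/(n^2 - n - 2)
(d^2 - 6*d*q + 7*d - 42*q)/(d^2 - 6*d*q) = (d + 7)/d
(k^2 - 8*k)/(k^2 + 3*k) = (k - 8)/(k + 3)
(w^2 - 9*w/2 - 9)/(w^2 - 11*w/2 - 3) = (2*w + 3)/(2*w + 1)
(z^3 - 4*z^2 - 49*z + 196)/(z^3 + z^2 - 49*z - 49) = (z - 4)/(z + 1)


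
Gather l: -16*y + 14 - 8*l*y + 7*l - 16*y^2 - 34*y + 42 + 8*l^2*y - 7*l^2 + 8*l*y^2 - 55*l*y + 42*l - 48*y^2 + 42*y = l^2*(8*y - 7) + l*(8*y^2 - 63*y + 49) - 64*y^2 - 8*y + 56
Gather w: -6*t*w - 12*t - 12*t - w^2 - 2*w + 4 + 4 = -24*t - w^2 + w*(-6*t - 2) + 8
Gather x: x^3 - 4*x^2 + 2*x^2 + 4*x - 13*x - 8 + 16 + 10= x^3 - 2*x^2 - 9*x + 18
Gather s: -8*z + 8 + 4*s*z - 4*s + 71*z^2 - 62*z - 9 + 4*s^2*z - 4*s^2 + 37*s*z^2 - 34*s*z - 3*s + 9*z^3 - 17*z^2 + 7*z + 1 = s^2*(4*z - 4) + s*(37*z^2 - 30*z - 7) + 9*z^3 + 54*z^2 - 63*z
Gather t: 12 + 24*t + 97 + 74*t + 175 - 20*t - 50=78*t + 234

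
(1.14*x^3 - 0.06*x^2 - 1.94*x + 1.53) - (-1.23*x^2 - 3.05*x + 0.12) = 1.14*x^3 + 1.17*x^2 + 1.11*x + 1.41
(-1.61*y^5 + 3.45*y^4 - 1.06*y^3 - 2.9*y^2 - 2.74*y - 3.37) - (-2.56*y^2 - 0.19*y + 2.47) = -1.61*y^5 + 3.45*y^4 - 1.06*y^3 - 0.34*y^2 - 2.55*y - 5.84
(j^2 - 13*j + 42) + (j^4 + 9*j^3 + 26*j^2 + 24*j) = j^4 + 9*j^3 + 27*j^2 + 11*j + 42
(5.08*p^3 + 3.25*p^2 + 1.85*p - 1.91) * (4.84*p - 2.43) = 24.5872*p^4 + 3.3856*p^3 + 1.0565*p^2 - 13.7399*p + 4.6413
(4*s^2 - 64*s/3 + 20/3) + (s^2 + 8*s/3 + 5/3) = 5*s^2 - 56*s/3 + 25/3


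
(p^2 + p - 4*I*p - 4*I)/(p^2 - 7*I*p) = (p^2 + p - 4*I*p - 4*I)/(p*(p - 7*I))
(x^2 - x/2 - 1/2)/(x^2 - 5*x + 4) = (x + 1/2)/(x - 4)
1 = 1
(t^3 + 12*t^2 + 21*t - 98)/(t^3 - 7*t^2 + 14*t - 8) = (t^2 + 14*t + 49)/(t^2 - 5*t + 4)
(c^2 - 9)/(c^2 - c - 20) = (9 - c^2)/(-c^2 + c + 20)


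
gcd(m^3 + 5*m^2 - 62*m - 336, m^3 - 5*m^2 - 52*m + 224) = m^2 - m - 56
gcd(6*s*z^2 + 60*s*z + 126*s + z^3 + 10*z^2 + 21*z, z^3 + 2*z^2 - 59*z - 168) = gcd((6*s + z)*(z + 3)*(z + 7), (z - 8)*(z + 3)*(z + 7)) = z^2 + 10*z + 21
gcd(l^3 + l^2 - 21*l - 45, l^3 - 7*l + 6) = l + 3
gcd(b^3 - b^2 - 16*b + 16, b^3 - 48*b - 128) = b + 4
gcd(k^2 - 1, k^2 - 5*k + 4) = k - 1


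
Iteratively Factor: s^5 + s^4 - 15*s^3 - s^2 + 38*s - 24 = (s + 2)*(s^4 - s^3 - 13*s^2 + 25*s - 12) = (s - 1)*(s + 2)*(s^3 - 13*s + 12) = (s - 1)*(s + 2)*(s + 4)*(s^2 - 4*s + 3) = (s - 3)*(s - 1)*(s + 2)*(s + 4)*(s - 1)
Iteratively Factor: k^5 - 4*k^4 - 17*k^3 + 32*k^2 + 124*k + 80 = (k - 5)*(k^4 + k^3 - 12*k^2 - 28*k - 16) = (k - 5)*(k + 1)*(k^3 - 12*k - 16) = (k - 5)*(k - 4)*(k + 1)*(k^2 + 4*k + 4) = (k - 5)*(k - 4)*(k + 1)*(k + 2)*(k + 2)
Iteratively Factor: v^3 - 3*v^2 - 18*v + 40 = (v + 4)*(v^2 - 7*v + 10) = (v - 2)*(v + 4)*(v - 5)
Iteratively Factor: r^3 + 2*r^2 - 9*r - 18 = (r + 2)*(r^2 - 9) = (r - 3)*(r + 2)*(r + 3)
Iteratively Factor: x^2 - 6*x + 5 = (x - 5)*(x - 1)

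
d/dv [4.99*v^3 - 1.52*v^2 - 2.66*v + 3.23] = 14.97*v^2 - 3.04*v - 2.66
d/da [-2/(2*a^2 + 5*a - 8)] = 2*(4*a + 5)/(2*a^2 + 5*a - 8)^2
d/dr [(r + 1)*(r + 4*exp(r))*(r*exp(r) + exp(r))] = (r + 1)*(r + (r + 1)*(4*exp(r) + 1) + (r + 2)*(r + 4*exp(r)) + 4*exp(r))*exp(r)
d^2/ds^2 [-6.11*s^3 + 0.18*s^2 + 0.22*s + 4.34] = 0.36 - 36.66*s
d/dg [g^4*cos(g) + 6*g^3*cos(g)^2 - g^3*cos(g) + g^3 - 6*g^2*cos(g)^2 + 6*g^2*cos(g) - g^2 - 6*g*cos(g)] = -g^4*sin(g) + g^3*sin(g) - 6*g^3*sin(2*g) + 4*g^3*cos(g) - 6*g^2*sin(g) + 6*g^2*sin(2*g) + 18*g^2*cos(g)^2 - 3*g^2*cos(g) + 3*g^2 + 6*g*sin(g) - 12*g*cos(g)^2 + 12*g*cos(g) - 2*g - 6*cos(g)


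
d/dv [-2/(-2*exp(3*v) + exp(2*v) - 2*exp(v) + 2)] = 4*(-3*exp(2*v) + exp(v) - 1)*exp(v)/(2*exp(3*v) - exp(2*v) + 2*exp(v) - 2)^2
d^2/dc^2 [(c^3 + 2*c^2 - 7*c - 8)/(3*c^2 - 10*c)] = 2*(97*c^3 - 216*c^2 + 720*c - 800)/(c^3*(27*c^3 - 270*c^2 + 900*c - 1000))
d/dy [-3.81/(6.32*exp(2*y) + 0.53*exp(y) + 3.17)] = (48.1584*exp(y) + 2.0193)*exp(y)/(6.32*exp(2*y) + 0.53*exp(y) + 3.17)^2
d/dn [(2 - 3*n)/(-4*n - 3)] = 17/(4*n + 3)^2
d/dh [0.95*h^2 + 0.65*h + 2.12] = 1.9*h + 0.65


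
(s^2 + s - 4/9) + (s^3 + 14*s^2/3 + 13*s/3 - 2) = s^3 + 17*s^2/3 + 16*s/3 - 22/9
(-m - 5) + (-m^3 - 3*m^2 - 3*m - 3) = -m^3 - 3*m^2 - 4*m - 8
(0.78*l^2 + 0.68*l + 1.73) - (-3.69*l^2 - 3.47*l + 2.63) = 4.47*l^2 + 4.15*l - 0.9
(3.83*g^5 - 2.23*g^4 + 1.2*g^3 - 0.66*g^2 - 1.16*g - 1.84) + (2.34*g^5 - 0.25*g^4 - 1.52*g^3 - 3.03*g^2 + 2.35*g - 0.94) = 6.17*g^5 - 2.48*g^4 - 0.32*g^3 - 3.69*g^2 + 1.19*g - 2.78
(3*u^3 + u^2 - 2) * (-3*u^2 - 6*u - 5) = -9*u^5 - 21*u^4 - 21*u^3 + u^2 + 12*u + 10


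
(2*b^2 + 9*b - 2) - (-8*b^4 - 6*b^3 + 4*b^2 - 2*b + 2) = 8*b^4 + 6*b^3 - 2*b^2 + 11*b - 4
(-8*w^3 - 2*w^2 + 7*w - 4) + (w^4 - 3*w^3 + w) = w^4 - 11*w^3 - 2*w^2 + 8*w - 4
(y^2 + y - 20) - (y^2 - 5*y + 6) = 6*y - 26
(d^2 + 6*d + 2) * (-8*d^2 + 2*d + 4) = -8*d^4 - 46*d^3 + 28*d + 8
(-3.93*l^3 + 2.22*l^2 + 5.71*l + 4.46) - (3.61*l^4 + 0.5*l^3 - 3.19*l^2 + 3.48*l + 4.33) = -3.61*l^4 - 4.43*l^3 + 5.41*l^2 + 2.23*l + 0.13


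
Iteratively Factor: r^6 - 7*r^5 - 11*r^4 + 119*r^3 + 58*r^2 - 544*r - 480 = (r - 5)*(r^5 - 2*r^4 - 21*r^3 + 14*r^2 + 128*r + 96) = (r - 5)*(r + 2)*(r^4 - 4*r^3 - 13*r^2 + 40*r + 48) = (r - 5)*(r - 4)*(r + 2)*(r^3 - 13*r - 12) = (r - 5)*(r - 4)*(r + 1)*(r + 2)*(r^2 - r - 12) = (r - 5)*(r - 4)*(r + 1)*(r + 2)*(r + 3)*(r - 4)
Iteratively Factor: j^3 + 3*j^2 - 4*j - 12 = (j + 2)*(j^2 + j - 6) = (j + 2)*(j + 3)*(j - 2)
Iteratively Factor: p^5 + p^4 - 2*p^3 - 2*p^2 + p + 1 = (p - 1)*(p^4 + 2*p^3 - 2*p - 1) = (p - 1)^2*(p^3 + 3*p^2 + 3*p + 1) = (p - 1)^2*(p + 1)*(p^2 + 2*p + 1) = (p - 1)^2*(p + 1)^2*(p + 1)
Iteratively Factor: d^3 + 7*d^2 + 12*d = (d + 4)*(d^2 + 3*d) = (d + 3)*(d + 4)*(d)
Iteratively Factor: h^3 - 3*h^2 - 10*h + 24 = (h - 4)*(h^2 + h - 6) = (h - 4)*(h + 3)*(h - 2)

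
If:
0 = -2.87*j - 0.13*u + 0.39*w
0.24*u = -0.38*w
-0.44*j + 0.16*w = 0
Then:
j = 0.00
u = 0.00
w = 0.00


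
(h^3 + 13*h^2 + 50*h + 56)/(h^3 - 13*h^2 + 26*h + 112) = (h^2 + 11*h + 28)/(h^2 - 15*h + 56)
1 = 1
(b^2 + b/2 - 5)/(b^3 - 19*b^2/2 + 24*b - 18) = (2*b + 5)/(2*b^2 - 15*b + 18)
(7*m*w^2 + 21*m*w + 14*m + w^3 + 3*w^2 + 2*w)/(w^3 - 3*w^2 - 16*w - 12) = (7*m + w)/(w - 6)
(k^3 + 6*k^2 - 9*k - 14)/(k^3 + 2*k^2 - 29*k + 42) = (k + 1)/(k - 3)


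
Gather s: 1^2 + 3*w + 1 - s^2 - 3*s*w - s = -s^2 + s*(-3*w - 1) + 3*w + 2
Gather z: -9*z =-9*z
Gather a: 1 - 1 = 0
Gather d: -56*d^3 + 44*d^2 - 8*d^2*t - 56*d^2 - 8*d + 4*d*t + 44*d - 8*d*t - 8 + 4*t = -56*d^3 + d^2*(-8*t - 12) + d*(36 - 4*t) + 4*t - 8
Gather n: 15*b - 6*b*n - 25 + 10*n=15*b + n*(10 - 6*b) - 25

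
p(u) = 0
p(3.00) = 0.00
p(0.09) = 0.00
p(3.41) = 0.00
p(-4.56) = 0.00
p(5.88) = 0.00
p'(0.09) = 0.00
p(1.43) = 0.00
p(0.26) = 0.00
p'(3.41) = 0.00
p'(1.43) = 0.00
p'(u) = 0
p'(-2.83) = 0.00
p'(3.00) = 0.00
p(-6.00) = 0.00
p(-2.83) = 0.00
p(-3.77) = 0.00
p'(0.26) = 0.00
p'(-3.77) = 0.00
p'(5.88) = 0.00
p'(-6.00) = 0.00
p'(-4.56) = 0.00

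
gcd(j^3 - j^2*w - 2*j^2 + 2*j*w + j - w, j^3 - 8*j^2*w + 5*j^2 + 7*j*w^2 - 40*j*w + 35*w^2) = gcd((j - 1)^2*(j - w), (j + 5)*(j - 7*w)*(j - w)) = -j + w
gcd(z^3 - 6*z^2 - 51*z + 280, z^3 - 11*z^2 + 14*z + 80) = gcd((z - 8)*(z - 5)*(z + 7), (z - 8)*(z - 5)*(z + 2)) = z^2 - 13*z + 40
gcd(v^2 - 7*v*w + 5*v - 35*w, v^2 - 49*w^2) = v - 7*w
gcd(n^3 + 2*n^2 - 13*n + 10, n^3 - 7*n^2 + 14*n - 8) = n^2 - 3*n + 2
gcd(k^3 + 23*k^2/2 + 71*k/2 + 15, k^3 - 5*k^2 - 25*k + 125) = k + 5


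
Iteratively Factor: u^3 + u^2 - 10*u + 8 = (u - 1)*(u^2 + 2*u - 8) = (u - 1)*(u + 4)*(u - 2)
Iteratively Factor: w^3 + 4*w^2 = (w)*(w^2 + 4*w) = w*(w + 4)*(w)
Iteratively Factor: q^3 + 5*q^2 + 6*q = (q + 2)*(q^2 + 3*q) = q*(q + 2)*(q + 3)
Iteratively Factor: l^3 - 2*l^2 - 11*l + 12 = (l - 1)*(l^2 - l - 12) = (l - 4)*(l - 1)*(l + 3)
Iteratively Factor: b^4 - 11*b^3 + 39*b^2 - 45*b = (b - 3)*(b^3 - 8*b^2 + 15*b) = b*(b - 3)*(b^2 - 8*b + 15) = b*(b - 3)^2*(b - 5)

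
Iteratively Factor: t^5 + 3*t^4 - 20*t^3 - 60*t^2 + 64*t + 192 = (t + 4)*(t^4 - t^3 - 16*t^2 + 4*t + 48) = (t - 4)*(t + 4)*(t^3 + 3*t^2 - 4*t - 12) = (t - 4)*(t - 2)*(t + 4)*(t^2 + 5*t + 6) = (t - 4)*(t - 2)*(t + 2)*(t + 4)*(t + 3)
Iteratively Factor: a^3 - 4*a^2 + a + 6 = (a - 2)*(a^2 - 2*a - 3) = (a - 3)*(a - 2)*(a + 1)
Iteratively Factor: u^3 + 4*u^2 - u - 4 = (u + 4)*(u^2 - 1) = (u - 1)*(u + 4)*(u + 1)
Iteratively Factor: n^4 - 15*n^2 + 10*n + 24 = (n + 4)*(n^3 - 4*n^2 + n + 6) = (n + 1)*(n + 4)*(n^2 - 5*n + 6) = (n - 3)*(n + 1)*(n + 4)*(n - 2)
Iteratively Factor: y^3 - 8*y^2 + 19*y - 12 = (y - 1)*(y^2 - 7*y + 12) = (y - 3)*(y - 1)*(y - 4)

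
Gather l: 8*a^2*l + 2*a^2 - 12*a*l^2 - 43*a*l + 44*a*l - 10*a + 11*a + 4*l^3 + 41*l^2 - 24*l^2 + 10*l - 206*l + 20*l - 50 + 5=2*a^2 + a + 4*l^3 + l^2*(17 - 12*a) + l*(8*a^2 + a - 176) - 45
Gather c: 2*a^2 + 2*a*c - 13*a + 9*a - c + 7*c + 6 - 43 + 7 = 2*a^2 - 4*a + c*(2*a + 6) - 30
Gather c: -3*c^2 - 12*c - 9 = -3*c^2 - 12*c - 9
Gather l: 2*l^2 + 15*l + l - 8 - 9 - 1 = 2*l^2 + 16*l - 18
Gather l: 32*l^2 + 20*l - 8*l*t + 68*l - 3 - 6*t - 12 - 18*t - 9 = 32*l^2 + l*(88 - 8*t) - 24*t - 24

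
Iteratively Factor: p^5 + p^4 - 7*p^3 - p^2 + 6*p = (p + 1)*(p^4 - 7*p^2 + 6*p) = p*(p + 1)*(p^3 - 7*p + 6) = p*(p - 1)*(p + 1)*(p^2 + p - 6) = p*(p - 1)*(p + 1)*(p + 3)*(p - 2)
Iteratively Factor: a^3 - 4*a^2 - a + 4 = (a - 4)*(a^2 - 1) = (a - 4)*(a - 1)*(a + 1)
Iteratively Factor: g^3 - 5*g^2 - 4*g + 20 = (g - 5)*(g^2 - 4) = (g - 5)*(g + 2)*(g - 2)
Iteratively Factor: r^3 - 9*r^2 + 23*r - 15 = (r - 3)*(r^2 - 6*r + 5) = (r - 3)*(r - 1)*(r - 5)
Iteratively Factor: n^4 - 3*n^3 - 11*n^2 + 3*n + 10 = (n - 1)*(n^3 - 2*n^2 - 13*n - 10) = (n - 1)*(n + 2)*(n^2 - 4*n - 5) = (n - 5)*(n - 1)*(n + 2)*(n + 1)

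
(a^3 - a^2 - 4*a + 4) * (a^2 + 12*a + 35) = a^5 + 11*a^4 + 19*a^3 - 79*a^2 - 92*a + 140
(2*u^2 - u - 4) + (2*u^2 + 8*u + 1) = 4*u^2 + 7*u - 3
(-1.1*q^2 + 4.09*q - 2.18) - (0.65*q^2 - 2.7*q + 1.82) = -1.75*q^2 + 6.79*q - 4.0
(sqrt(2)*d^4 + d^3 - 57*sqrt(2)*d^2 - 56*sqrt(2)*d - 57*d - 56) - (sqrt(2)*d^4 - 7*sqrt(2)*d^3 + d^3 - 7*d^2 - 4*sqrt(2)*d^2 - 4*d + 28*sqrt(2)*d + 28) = 7*sqrt(2)*d^3 - 53*sqrt(2)*d^2 + 7*d^2 - 84*sqrt(2)*d - 53*d - 84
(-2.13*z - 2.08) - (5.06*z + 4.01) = -7.19*z - 6.09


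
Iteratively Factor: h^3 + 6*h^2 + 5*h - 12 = (h + 4)*(h^2 + 2*h - 3) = (h + 3)*(h + 4)*(h - 1)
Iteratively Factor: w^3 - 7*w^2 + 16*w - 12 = (w - 2)*(w^2 - 5*w + 6) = (w - 2)^2*(w - 3)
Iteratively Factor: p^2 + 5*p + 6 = (p + 2)*(p + 3)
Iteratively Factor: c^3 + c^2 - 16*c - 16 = (c - 4)*(c^2 + 5*c + 4) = (c - 4)*(c + 4)*(c + 1)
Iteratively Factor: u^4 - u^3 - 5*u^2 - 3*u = (u)*(u^3 - u^2 - 5*u - 3) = u*(u - 3)*(u^2 + 2*u + 1) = u*(u - 3)*(u + 1)*(u + 1)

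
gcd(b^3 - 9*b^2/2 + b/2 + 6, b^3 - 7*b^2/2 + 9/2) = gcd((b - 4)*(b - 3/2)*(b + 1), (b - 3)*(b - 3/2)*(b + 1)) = b^2 - b/2 - 3/2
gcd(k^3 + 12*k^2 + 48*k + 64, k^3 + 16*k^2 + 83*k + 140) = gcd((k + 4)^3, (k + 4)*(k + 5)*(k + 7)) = k + 4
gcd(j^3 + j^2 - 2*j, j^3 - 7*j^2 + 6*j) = j^2 - j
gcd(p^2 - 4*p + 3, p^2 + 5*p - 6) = p - 1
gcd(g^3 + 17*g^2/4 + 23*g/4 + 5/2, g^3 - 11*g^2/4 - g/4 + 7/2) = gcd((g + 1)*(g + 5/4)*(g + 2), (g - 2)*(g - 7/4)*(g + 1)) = g + 1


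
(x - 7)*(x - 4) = x^2 - 11*x + 28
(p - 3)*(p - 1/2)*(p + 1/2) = p^3 - 3*p^2 - p/4 + 3/4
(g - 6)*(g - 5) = g^2 - 11*g + 30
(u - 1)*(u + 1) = u^2 - 1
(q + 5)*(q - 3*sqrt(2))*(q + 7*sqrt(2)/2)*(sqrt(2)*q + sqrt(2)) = sqrt(2)*q^4 + q^3 + 6*sqrt(2)*q^3 - 16*sqrt(2)*q^2 + 6*q^2 - 126*sqrt(2)*q + 5*q - 105*sqrt(2)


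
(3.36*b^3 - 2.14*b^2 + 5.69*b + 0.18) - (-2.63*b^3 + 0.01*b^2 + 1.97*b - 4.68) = 5.99*b^3 - 2.15*b^2 + 3.72*b + 4.86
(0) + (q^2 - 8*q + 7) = q^2 - 8*q + 7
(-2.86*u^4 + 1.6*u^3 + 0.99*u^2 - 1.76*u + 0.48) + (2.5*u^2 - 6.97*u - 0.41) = -2.86*u^4 + 1.6*u^3 + 3.49*u^2 - 8.73*u + 0.07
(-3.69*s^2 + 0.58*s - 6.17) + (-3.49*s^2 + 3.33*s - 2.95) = -7.18*s^2 + 3.91*s - 9.12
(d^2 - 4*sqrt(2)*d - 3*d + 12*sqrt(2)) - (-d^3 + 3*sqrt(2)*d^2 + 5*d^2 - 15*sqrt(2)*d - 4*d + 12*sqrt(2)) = d^3 - 3*sqrt(2)*d^2 - 4*d^2 + d + 11*sqrt(2)*d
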